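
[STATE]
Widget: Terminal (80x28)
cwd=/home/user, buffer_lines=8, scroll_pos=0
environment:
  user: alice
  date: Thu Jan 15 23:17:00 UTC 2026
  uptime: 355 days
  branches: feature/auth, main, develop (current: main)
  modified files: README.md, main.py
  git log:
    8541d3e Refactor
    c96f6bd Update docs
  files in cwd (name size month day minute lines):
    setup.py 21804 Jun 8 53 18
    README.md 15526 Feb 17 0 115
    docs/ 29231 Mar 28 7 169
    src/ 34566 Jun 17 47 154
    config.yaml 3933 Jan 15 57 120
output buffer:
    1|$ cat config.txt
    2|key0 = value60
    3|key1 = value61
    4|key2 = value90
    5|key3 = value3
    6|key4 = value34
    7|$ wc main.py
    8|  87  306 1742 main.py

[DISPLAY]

$ cat config.txt                                                                
key0 = value60                                                                  
key1 = value61                                                                  
key2 = value90                                                                  
key3 = value3                                                                   
key4 = value34                                                                  
$ wc main.py                                                                    
  87  306 1742 main.py                                                          
$ █                                                                             
                                                                                
                                                                                
                                                                                
                                                                                
                                                                                
                                                                                
                                                                                
                                                                                
                                                                                
                                                                                
                                                                                
                                                                                
                                                                                
                                                                                
                                                                                
                                                                                
                                                                                
                                                                                
                                                                                


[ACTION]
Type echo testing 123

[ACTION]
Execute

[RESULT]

$ cat config.txt                                                                
key0 = value60                                                                  
key1 = value61                                                                  
key2 = value90                                                                  
key3 = value3                                                                   
key4 = value34                                                                  
$ wc main.py                                                                    
  87  306 1742 main.py                                                          
$ echo testing 123                                                              
testing 123                                                                     
$ █                                                                             
                                                                                
                                                                                
                                                                                
                                                                                
                                                                                
                                                                                
                                                                                
                                                                                
                                                                                
                                                                                
                                                                                
                                                                                
                                                                                
                                                                                
                                                                                
                                                                                
                                                                                


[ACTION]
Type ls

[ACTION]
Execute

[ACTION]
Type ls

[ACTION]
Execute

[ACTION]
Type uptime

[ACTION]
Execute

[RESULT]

$ cat config.txt                                                                
key0 = value60                                                                  
key1 = value61                                                                  
key2 = value90                                                                  
key3 = value3                                                                   
key4 = value34                                                                  
$ wc main.py                                                                    
  87  306 1742 main.py                                                          
$ echo testing 123                                                              
testing 123                                                                     
$ ls                                                                            
setup.py  README.md  docs/  src/  config.yaml                                   
$ ls                                                                            
setup.py  README.md  docs/  src/  config.yaml                                   
$ uptime                                                                        
 10:00  up 355 days                                                             
$ █                                                                             
                                                                                
                                                                                
                                                                                
                                                                                
                                                                                
                                                                                
                                                                                
                                                                                
                                                                                
                                                                                
                                                                                


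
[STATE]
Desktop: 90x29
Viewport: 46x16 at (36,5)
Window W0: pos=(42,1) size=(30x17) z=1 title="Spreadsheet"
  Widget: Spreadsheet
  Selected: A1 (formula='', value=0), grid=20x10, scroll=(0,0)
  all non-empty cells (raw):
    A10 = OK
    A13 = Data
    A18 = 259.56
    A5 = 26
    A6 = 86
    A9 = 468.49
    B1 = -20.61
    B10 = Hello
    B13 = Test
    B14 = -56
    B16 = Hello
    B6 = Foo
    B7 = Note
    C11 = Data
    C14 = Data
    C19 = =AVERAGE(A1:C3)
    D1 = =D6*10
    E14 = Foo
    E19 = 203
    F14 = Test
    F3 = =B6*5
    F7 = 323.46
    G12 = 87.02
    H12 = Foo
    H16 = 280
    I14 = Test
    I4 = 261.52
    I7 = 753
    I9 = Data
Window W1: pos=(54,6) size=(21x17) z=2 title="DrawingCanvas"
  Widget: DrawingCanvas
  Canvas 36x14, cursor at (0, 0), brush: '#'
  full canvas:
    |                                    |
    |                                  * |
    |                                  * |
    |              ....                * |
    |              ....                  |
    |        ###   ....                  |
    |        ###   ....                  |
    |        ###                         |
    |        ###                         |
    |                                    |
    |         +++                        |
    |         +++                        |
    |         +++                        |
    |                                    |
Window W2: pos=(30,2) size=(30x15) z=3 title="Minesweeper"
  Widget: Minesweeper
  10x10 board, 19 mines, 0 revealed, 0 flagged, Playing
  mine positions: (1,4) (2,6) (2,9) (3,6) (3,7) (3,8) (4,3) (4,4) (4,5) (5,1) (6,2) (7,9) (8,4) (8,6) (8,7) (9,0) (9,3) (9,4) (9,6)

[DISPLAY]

■■■■■                  ┃      C    ┃          
■■■■■                  ┃━━━━━━━━━━━━━━┓       
■■■■■                  ┃ingCanvas     ┃       
■■■■■                  ┃──────────────┨       
■■■■■                  ┃              ┃       
■■■■■                  ┃              ┃       
■■■■■                  ┃              ┃       
■■■■■                  ┃         .... ┃       
■■■■■                  ┃         .... ┃       
■■■■■                  ┃   ###   .... ┃       
                       ┃   ###   .... ┃       
━━━━━━━━━━━━━━━━━━━━━━━┛   ###        ┃       
      ┗━━━━━━━━━━━┃        ###        ┃       
                  ┃                   ┃       
                  ┃         +++       ┃       
                  ┃         +++       ┃       


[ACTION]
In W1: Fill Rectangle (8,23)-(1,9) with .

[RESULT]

■■■■■                  ┃      C    ┃          
■■■■■                  ┃━━━━━━━━━━━━━━┓       
■■■■■                  ┃ingCanvas     ┃       
■■■■■                  ┃──────────────┨       
■■■■■                  ┃              ┃       
■■■■■                  ┃    ..........┃       
■■■■■                  ┃    ..........┃       
■■■■■                  ┃    ..........┃       
■■■■■                  ┃    ..........┃       
■■■■■                  ┃   #..........┃       
                       ┃   #..........┃       
━━━━━━━━━━━━━━━━━━━━━━━┛   #..........┃       
      ┗━━━━━━━━━━━┃        #..........┃       
                  ┃                   ┃       
                  ┃         +++       ┃       
                  ┃         +++       ┃       


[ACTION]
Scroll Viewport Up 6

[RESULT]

                                              
      ┏━━━━━━━━━━━━━━━━━━━━━━━━━━━━┓          
━━━━━━━━━━━━━━━━━━━━━━━┓           ┃          
sweeper                ┃───────────┨          
───────────────────────┨           ┃          
■■■■■                  ┃      C    ┃          
■■■■■                  ┃━━━━━━━━━━━━━━┓       
■■■■■                  ┃ingCanvas     ┃       
■■■■■                  ┃──────────────┨       
■■■■■                  ┃              ┃       
■■■■■                  ┃    ..........┃       
■■■■■                  ┃    ..........┃       
■■■■■                  ┃    ..........┃       
■■■■■                  ┃    ..........┃       
■■■■■                  ┃   #..........┃       
                       ┃   #..........┃       


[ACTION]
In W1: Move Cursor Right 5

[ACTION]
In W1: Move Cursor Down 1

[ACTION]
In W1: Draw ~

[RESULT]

                                              
      ┏━━━━━━━━━━━━━━━━━━━━━━━━━━━━┓          
━━━━━━━━━━━━━━━━━━━━━━━┓           ┃          
sweeper                ┃───────────┨          
───────────────────────┨           ┃          
■■■■■                  ┃      C    ┃          
■■■■■                  ┃━━━━━━━━━━━━━━┓       
■■■■■                  ┃ingCanvas     ┃       
■■■■■                  ┃──────────────┨       
■■■■■                  ┃              ┃       
■■■■■                  ┃~   ..........┃       
■■■■■                  ┃    ..........┃       
■■■■■                  ┃    ..........┃       
■■■■■                  ┃    ..........┃       
■■■■■                  ┃   #..........┃       
                       ┃   #..........┃       


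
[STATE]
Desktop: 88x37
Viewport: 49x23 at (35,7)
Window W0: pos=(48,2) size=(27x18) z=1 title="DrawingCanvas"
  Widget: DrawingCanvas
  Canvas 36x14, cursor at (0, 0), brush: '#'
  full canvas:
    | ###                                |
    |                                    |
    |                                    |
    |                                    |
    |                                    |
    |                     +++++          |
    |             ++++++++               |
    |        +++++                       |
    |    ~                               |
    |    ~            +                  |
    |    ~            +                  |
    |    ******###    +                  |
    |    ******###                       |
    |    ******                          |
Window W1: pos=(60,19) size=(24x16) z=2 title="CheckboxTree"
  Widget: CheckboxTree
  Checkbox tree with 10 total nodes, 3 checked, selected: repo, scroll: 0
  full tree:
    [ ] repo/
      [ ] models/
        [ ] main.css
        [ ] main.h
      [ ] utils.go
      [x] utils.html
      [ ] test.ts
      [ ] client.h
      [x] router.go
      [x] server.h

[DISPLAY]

             ┃                         ┃         
             ┃                         ┃         
             ┃                         ┃         
             ┃                     ++++┃         
             ┃             ++++++++    ┃         
             ┃        +++++            ┃         
             ┃    ~                    ┃         
             ┃    ~            +       ┃         
             ┃    ~            +       ┃         
             ┃    ******###    +       ┃         
             ┃    ******###            ┃         
             ┃    ******               ┃         
             ┗━━━━━━━━━━━┏━━━━━━━━━━━━━━━━━━━━━━┓
                         ┃ CheckboxTree         ┃
                         ┠──────────────────────┨
                         ┃>[-] repo/            ┃
                         ┃   [ ] models/        ┃
                         ┃     [ ] main.css     ┃
                         ┃     [ ] main.h       ┃
                         ┃   [ ] utils.go       ┃
                         ┃   [x] utils.html     ┃
                         ┃   [ ] test.ts        ┃
                         ┃   [ ] client.h       ┃


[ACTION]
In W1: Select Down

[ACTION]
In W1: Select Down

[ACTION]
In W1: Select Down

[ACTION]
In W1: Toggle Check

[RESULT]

             ┃                         ┃         
             ┃                         ┃         
             ┃                         ┃         
             ┃                     ++++┃         
             ┃             ++++++++    ┃         
             ┃        +++++            ┃         
             ┃    ~                    ┃         
             ┃    ~            +       ┃         
             ┃    ~            +       ┃         
             ┃    ******###    +       ┃         
             ┃    ******###            ┃         
             ┃    ******               ┃         
             ┗━━━━━━━━━━━┏━━━━━━━━━━━━━━━━━━━━━━┓
                         ┃ CheckboxTree         ┃
                         ┠──────────────────────┨
                         ┃ [-] repo/            ┃
                         ┃   [-] models/        ┃
                         ┃     [ ] main.css     ┃
                         ┃>    [x] main.h       ┃
                         ┃   [ ] utils.go       ┃
                         ┃   [x] utils.html     ┃
                         ┃   [ ] test.ts        ┃
                         ┃   [ ] client.h       ┃


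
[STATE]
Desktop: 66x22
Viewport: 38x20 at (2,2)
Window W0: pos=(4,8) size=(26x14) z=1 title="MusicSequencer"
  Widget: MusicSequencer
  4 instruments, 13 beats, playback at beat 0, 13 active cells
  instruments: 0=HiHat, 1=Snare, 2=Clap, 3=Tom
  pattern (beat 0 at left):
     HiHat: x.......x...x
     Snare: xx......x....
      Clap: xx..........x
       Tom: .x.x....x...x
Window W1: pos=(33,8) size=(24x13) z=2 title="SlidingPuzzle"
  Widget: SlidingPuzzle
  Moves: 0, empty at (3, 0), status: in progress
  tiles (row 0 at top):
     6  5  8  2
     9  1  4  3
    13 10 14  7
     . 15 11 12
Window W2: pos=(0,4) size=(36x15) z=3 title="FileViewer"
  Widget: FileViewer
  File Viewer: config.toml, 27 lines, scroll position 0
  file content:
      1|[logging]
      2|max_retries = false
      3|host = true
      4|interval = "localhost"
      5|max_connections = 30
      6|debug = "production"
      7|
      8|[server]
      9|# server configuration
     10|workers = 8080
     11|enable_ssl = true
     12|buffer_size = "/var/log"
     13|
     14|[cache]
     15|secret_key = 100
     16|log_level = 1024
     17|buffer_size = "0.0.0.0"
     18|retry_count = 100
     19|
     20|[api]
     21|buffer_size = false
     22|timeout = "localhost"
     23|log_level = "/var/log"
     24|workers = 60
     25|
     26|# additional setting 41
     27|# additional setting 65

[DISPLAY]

                                      
                                      
━━━━━━━━━━━━━━━━━━━━━━━━━━━━━━━━━┓    
FileViewer                       ┃    
─────────────────────────────────┨    
logging]                        ▲┃    
ax_retries = false              █┃━━━━
ost = true                      ░┃lidi
nterval = "localhost"           ░┃────
ax_connections = 30             ░┃───┬
ebug = "production"             ░┃ 6 │
                                ░┃───┼
server]                         ░┃ 9 │
 server configuration           ░┃───┼
orkers = 8080                   ░┃13 │
nable_ssl = true                ▼┃───┼
━━━━━━━━━━━━━━━━━━━━━━━━━━━━━━━━━┛   │
  ┃                        ┃   ┃└────┴
  ┃                        ┃   ┗━━━━━━
  ┗━━━━━━━━━━━━━━━━━━━━━━━━┛          


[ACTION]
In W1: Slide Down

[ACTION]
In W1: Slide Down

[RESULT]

                                      
                                      
━━━━━━━━━━━━━━━━━━━━━━━━━━━━━━━━━┓    
FileViewer                       ┃    
─────────────────────────────────┨    
logging]                        ▲┃    
ax_retries = false              █┃━━━━
ost = true                      ░┃lidi
nterval = "localhost"           ░┃────
ax_connections = 30             ░┃───┬
ebug = "production"             ░┃ 6 │
                                ░┃───┼
server]                         ░┃   │
 server configuration           ░┃───┼
orkers = 8080                   ░┃ 9 │
nable_ssl = true                ▼┃───┼
━━━━━━━━━━━━━━━━━━━━━━━━━━━━━━━━━┛13 │
  ┃                        ┃   ┃└────┴
  ┃                        ┃   ┗━━━━━━
  ┗━━━━━━━━━━━━━━━━━━━━━━━━┛          


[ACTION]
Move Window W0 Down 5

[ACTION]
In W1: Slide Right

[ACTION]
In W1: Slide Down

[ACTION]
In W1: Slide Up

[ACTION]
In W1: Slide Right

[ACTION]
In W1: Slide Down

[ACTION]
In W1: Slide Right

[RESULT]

                                      
                                      
━━━━━━━━━━━━━━━━━━━━━━━━━━━━━━━━━┓    
FileViewer                       ┃    
─────────────────────────────────┨    
logging]                        ▲┃    
ax_retries = false              █┃━━━━
ost = true                      ░┃lidi
nterval = "localhost"           ░┃────
ax_connections = 30             ░┃───┬
ebug = "production"             ░┃   │
                                ░┃───┼
server]                         ░┃ 6 │
 server configuration           ░┃───┼
orkers = 8080                   ░┃ 9 │
nable_ssl = true                ▼┃───┼
━━━━━━━━━━━━━━━━━━━━━━━━━━━━━━━━━┛13 │
  ┃                        ┃   ┃└────┴
  ┃                        ┃   ┗━━━━━━
  ┗━━━━━━━━━━━━━━━━━━━━━━━━┛          


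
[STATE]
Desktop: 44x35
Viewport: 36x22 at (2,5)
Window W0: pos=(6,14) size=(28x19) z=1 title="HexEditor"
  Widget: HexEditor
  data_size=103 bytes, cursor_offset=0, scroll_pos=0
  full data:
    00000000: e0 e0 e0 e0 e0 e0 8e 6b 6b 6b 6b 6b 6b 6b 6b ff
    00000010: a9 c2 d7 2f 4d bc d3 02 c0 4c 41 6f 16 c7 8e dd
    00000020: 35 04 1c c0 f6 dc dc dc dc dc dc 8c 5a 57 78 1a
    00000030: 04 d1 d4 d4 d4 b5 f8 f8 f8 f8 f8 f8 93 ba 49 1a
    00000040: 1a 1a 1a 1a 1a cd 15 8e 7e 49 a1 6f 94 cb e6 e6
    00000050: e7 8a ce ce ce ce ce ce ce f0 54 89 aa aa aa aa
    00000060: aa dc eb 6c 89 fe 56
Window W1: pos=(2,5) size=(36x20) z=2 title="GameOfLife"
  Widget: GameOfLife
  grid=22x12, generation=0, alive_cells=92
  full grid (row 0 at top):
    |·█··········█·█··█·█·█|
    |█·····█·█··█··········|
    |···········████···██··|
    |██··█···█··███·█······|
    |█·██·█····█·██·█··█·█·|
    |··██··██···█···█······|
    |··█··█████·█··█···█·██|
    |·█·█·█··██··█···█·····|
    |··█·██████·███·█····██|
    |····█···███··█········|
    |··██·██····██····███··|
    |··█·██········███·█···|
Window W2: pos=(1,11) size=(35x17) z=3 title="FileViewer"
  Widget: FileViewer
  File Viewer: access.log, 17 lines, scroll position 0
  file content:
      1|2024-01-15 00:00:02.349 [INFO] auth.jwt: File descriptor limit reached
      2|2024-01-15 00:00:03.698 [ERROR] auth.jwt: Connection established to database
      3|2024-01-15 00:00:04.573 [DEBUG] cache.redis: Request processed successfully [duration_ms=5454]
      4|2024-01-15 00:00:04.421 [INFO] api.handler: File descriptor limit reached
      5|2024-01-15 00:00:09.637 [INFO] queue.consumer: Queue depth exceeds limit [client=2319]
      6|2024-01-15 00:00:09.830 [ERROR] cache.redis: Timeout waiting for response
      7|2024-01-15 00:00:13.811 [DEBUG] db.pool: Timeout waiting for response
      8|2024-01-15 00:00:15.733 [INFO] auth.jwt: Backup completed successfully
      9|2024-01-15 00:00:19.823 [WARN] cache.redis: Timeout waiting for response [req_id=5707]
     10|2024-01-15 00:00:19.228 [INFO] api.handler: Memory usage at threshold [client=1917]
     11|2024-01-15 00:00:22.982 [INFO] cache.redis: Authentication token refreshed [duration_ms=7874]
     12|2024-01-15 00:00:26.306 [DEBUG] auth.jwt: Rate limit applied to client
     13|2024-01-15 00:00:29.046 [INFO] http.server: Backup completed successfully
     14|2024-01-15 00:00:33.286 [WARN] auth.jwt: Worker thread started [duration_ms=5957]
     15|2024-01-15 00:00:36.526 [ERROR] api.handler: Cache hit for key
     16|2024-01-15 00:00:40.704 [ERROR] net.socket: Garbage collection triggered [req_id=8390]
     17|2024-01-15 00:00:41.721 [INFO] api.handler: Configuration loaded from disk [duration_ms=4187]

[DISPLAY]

┏━━━━━━━━━━━━━━━━━━━━━━━━━━━━━━━━━━┓
┃ GameOfLife                       ┃
┠──────────────────────────────────┨
┃Gen: 0                            ┃
┃·█··········█·█··█·█·█            ┃
┃█·····█·█··█··········            ┃
━━━━━━━━━━━━━━━━━━━━━━━━━━━━━━━━━┓ ┃
 FileViewer                      ┃ ┃
─────────────────────────────────┨ ┃
2024-01-15 00:00:02.349 [INFO] a▲┃ ┃
2024-01-15 00:00:03.698 [ERROR] █┃ ┃
2024-01-15 00:00:04.573 [DEBUG] ░┃ ┃
2024-01-15 00:00:04.421 [INFO] a░┃ ┃
2024-01-15 00:00:09.637 [INFO] q░┃ ┃
2024-01-15 00:00:09.830 [ERROR] ░┃ ┃
2024-01-15 00:00:13.811 [DEBUG] ░┃ ┃
2024-01-15 00:00:15.733 [INFO] a░┃ ┃
2024-01-15 00:00:19.823 [WARN] c░┃ ┃
2024-01-15 00:00:19.228 [INFO] a░┃ ┃
2024-01-15 00:00:22.982 [INFO] c░┃━┛
2024-01-15 00:00:26.306 [DEBUG] ░┃  
2024-01-15 00:00:29.046 [INFO] h▼┃  


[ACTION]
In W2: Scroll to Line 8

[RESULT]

┏━━━━━━━━━━━━━━━━━━━━━━━━━━━━━━━━━━┓
┃ GameOfLife                       ┃
┠──────────────────────────────────┨
┃Gen: 0                            ┃
┃·█··········█·█··█·█·█            ┃
┃█·····█·█··█··········            ┃
━━━━━━━━━━━━━━━━━━━━━━━━━━━━━━━━━┓ ┃
 FileViewer                      ┃ ┃
─────────────────────────────────┨ ┃
2024-01-15 00:00:09.637 [INFO] q▲┃ ┃
2024-01-15 00:00:09.830 [ERROR] ░┃ ┃
2024-01-15 00:00:13.811 [DEBUG] ░┃ ┃
2024-01-15 00:00:15.733 [INFO] a░┃ ┃
2024-01-15 00:00:19.823 [WARN] c░┃ ┃
2024-01-15 00:00:19.228 [INFO] a░┃ ┃
2024-01-15 00:00:22.982 [INFO] c░┃ ┃
2024-01-15 00:00:26.306 [DEBUG] ░┃ ┃
2024-01-15 00:00:29.046 [INFO] h░┃ ┃
2024-01-15 00:00:33.286 [WARN] a░┃ ┃
2024-01-15 00:00:36.526 [ERROR] ░┃━┛
2024-01-15 00:00:40.704 [ERROR] █┃  
2024-01-15 00:00:41.721 [INFO] a▼┃  


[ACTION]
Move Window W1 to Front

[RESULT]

┏━━━━━━━━━━━━━━━━━━━━━━━━━━━━━━━━━━┓
┃ GameOfLife                       ┃
┠──────────────────────────────────┨
┃Gen: 0                            ┃
┃·█··········█·█··█·█·█            ┃
┃█·····█·█··█··········            ┃
┃···········████···██··            ┃
┃██··█···█··███·█······            ┃
┃█·██·█····█·██·█··█·█·            ┃
┃··██··██···█···█······            ┃
┃··█··█████·█··█···█·██            ┃
┃·█·█·█··██··█···█·····            ┃
┃··█·██████·███·█····██            ┃
┃····█···███··█········            ┃
┃··██·██····██····███··            ┃
┃··█·██········███·█···            ┃
┃                                  ┃
┃                                  ┃
┃                                  ┃
┗━━━━━━━━━━━━━━━━━━━━━━━━━━━━━━━━━━┛
2024-01-15 00:00:40.704 [ERROR] █┃  
2024-01-15 00:00:41.721 [INFO] a▼┃  


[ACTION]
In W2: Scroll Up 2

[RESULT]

┏━━━━━━━━━━━━━━━━━━━━━━━━━━━━━━━━━━┓
┃ GameOfLife                       ┃
┠──────────────────────────────────┨
┃Gen: 0                            ┃
┃·█··········█·█··█·█·█            ┃
┃█·····█·█··█··········            ┃
┃···········████···██··            ┃
┃██··█···█··███·█······            ┃
┃█·██·█····█·██·█··█·█·            ┃
┃··██··██···█···█······            ┃
┃··█··█████·█··█···█·██            ┃
┃·█·█·█··██··█···█·····            ┃
┃··█·██████·███·█····██            ┃
┃····█···███··█········            ┃
┃··██·██····██····███··            ┃
┃··█·██········███·█···            ┃
┃                                  ┃
┃                                  ┃
┃                                  ┃
┗━━━━━━━━━━━━━━━━━━━━━━━━━━━━━━━━━━┛
2024-01-15 00:00:33.286 [WARN] a░┃  
2024-01-15 00:00:36.526 [ERROR] ▼┃  


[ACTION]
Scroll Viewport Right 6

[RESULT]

━━━━━━━━━━━━━━━━━━━━━━━━━━━━━┓      
OfLife                       ┃      
─────────────────────────────┨      
0                            ┃      
·······█·█··█·█·█            ┃      
·█·█··█··········            ┃      
······████···██··            ┃      
···█··███·█······            ┃      
█····█·██·█··█·█·            ┃      
·██···█···█······            ┃      
█████·█··█···█·██            ┃      
█··██··█···█·····            ┃      
█████·███·█····██            ┃      
···███··█········            ┃      
██····██····███··            ┃      
█········███·█···            ┃      
                             ┃      
                             ┃      
                             ┃      
━━━━━━━━━━━━━━━━━━━━━━━━━━━━━┛      
1-15 00:00:33.286 [WARN] a░┃        
1-15 00:00:36.526 [ERROR] ▼┃        


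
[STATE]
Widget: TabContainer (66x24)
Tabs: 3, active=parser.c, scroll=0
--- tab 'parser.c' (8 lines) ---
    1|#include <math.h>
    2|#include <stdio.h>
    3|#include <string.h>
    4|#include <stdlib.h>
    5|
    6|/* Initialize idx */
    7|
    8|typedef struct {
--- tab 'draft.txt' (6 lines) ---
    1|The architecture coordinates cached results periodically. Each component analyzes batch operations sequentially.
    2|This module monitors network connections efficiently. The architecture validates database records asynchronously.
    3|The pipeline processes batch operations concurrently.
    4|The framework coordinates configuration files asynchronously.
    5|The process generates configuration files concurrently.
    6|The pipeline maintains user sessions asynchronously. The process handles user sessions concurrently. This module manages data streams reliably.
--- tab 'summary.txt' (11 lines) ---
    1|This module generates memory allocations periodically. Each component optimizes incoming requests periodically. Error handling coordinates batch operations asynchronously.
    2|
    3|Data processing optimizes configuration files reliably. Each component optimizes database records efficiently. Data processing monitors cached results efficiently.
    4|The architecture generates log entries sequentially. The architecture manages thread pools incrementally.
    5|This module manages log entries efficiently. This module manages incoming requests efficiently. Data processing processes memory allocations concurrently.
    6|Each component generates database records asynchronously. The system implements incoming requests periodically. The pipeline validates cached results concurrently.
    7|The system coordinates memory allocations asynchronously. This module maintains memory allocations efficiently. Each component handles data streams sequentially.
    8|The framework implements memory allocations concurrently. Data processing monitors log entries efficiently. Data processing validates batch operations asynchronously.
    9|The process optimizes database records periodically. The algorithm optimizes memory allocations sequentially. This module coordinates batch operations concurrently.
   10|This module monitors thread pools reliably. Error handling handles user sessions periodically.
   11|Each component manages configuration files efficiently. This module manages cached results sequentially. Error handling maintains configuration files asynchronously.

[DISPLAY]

[parser.c]│ draft.txt │ summary.txt                               
──────────────────────────────────────────────────────────────────
#include <math.h>                                                 
#include <stdio.h>                                                
#include <string.h>                                               
#include <stdlib.h>                                               
                                                                  
/* Initialize idx */                                              
                                                                  
typedef struct {                                                  
                                                                  
                                                                  
                                                                  
                                                                  
                                                                  
                                                                  
                                                                  
                                                                  
                                                                  
                                                                  
                                                                  
                                                                  
                                                                  
                                                                  


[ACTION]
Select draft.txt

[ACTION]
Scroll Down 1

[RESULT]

 parser.c │[draft.txt]│ summary.txt                               
──────────────────────────────────────────────────────────────────
This module monitors network connections efficiently. The architec
The pipeline processes batch operations concurrently.             
The framework coordinates configuration files asynchronously.     
The process generates configuration files concurrently.           
The pipeline maintains user sessions asynchronously. The process h
                                                                  
                                                                  
                                                                  
                                                                  
                                                                  
                                                                  
                                                                  
                                                                  
                                                                  
                                                                  
                                                                  
                                                                  
                                                                  
                                                                  
                                                                  
                                                                  
                                                                  


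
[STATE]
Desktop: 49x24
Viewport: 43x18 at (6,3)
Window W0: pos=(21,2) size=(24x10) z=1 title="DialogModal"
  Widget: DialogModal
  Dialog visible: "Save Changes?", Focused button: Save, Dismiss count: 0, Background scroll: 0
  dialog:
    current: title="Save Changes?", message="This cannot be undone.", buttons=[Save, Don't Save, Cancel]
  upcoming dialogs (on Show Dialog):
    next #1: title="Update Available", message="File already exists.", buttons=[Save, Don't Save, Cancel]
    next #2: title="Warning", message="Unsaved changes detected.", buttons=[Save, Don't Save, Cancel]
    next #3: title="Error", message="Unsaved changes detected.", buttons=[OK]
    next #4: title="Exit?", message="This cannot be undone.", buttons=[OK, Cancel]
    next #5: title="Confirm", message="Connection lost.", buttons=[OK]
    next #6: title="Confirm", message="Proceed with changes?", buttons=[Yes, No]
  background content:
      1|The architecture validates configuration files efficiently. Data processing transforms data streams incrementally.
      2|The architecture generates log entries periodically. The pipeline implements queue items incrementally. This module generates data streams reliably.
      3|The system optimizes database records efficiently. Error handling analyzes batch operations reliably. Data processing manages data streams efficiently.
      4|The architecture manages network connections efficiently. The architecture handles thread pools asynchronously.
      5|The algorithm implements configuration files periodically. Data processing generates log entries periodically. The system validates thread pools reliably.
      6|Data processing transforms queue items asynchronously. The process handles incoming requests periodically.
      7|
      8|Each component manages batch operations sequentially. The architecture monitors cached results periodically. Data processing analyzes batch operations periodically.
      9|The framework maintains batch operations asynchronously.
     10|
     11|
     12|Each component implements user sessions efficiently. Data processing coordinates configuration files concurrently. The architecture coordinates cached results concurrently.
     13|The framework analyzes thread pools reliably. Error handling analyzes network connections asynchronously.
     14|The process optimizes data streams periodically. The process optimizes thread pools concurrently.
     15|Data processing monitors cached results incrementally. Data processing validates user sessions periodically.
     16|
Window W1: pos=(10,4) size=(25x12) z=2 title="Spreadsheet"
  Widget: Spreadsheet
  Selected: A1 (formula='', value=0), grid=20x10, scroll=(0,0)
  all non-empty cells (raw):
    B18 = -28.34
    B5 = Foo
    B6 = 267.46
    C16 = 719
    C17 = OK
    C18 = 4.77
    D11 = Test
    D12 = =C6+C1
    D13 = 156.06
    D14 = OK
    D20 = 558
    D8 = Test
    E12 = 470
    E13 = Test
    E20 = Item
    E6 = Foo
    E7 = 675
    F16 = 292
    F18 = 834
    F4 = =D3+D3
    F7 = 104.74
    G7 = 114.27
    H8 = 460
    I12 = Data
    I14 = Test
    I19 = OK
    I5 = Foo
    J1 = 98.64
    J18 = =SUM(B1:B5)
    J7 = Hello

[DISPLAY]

               ┃ DialogModal          ┃    
    ┏━━━━━━━━━━━━━━━━━━━━━━━┓─────────┨    
    ┃ Spreadsheet           ┃──────┐id┃    
    ┠───────────────────────┨ges?  │er┃    
    ┃A1:                    ┃t be u│ d┃    
    ┃       A       B       ┃n't Sa│ag┃    
    ┃-----------------------┃──────┘en┃    
    ┃  1      [0]       0   ┃ng transf┃    
    ┃  2        0       0   ┃━━━━━━━━━┛    
    ┃  3        0       0   ┃              
    ┃  4        0       0   ┃              
    ┃  5        0Foo        ┃              
    ┗━━━━━━━━━━━━━━━━━━━━━━━┛              
                                           
                                           
                                           
                                           
                                           


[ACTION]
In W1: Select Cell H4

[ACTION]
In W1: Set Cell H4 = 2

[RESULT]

               ┃ DialogModal          ┃    
    ┏━━━━━━━━━━━━━━━━━━━━━━━┓─────────┨    
    ┃ Spreadsheet           ┃──────┐id┃    
    ┠───────────────────────┨ges?  │er┃    
    ┃H4: 2                  ┃t be u│ d┃    
    ┃       A       B       ┃n't Sa│ag┃    
    ┃-----------------------┃──────┘en┃    
    ┃  1        0       0   ┃ng transf┃    
    ┃  2        0       0   ┃━━━━━━━━━┛    
    ┃  3        0       0   ┃              
    ┃  4        0       0   ┃              
    ┃  5        0Foo        ┃              
    ┗━━━━━━━━━━━━━━━━━━━━━━━┛              
                                           
                                           
                                           
                                           
                                           
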